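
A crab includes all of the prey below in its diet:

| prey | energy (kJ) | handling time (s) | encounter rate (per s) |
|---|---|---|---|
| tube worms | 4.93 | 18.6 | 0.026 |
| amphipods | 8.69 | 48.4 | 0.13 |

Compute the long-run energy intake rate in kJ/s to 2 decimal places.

Energy encountered per unit search time: 0.026×4.93 + 0.13×8.69 = 1.258 kJ/s.
Handling time per unit search time: 0.026×18.6 + 0.13×48.4 = 6.776.
Rate = 1.258/(1 + 6.776) = 0.1618 kJ/s.

0.16 kJ/s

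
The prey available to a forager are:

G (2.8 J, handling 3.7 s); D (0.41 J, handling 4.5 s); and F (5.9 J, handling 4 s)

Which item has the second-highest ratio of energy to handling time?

Profitability E/h (J/s): G = 2.8/3.7 = 0.757, D = 0.41/4.5 = 0.0911, F = 5.9/4 = 1.48.
Ranked: F > G > D.

G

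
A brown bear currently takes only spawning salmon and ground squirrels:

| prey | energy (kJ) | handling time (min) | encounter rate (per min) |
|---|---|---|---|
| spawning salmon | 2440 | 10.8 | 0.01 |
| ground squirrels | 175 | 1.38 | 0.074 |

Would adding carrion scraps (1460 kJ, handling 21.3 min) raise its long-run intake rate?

On spawning salmon and ground squirrels alone, R = ΣλE/(1+Σλh) = 37.35/1.21 = 30.86 kJ/min.
carrion scraps: E/h = 1460/21.3 = 68.54 kJ/min.
Since 68.54 > R, including carrion scraps increases the long-run rate.

Yes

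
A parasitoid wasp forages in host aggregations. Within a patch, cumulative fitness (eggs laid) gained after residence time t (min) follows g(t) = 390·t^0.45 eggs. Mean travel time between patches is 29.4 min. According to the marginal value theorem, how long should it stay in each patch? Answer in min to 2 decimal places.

24.05 min

By the marginal value theorem, leave when the instantaneous gain rate g'(t) equals the habitat-wide average g(t)/(T + t).
g'(t) = 0.45·390·t^-0.55. Setting 0.45·390·t^-0.55 = 390·t^0.45/(29.4+t) gives 0.45(29.4+t) = t, so 0.55·t = 0.45×29.4.
t* = 0.45×29.4/0.55 = 24.05 min.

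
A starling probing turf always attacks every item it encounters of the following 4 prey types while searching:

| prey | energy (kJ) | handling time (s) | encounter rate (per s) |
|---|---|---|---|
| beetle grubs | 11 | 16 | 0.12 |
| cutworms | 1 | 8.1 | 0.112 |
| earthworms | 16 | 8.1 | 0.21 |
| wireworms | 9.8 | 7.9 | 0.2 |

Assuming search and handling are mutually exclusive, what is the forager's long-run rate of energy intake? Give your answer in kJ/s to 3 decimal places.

0.950 kJ/s

Energy encountered per unit search time: 0.12×11 + 0.112×1 + 0.21×16 + 0.2×9.8 = 6.752 kJ/s.
Handling time per unit search time: 0.12×16 + 0.112×8.1 + 0.21×8.1 + 0.2×7.9 = 6.108.
Rate = 6.752/(1 + 6.108) = 0.9499 kJ/s.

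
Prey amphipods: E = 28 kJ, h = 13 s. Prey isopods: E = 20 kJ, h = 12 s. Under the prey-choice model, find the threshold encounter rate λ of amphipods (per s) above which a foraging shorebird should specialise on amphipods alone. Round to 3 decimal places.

Drop isopods once their profitability E₂/h₂ falls below the rate achievable on amphipods alone: E₂/h₂ = λE₁/(1 + λh₁).
Solve for λ: λE₁h₂ = E₂(1 + λh₁) → λ(E₁h₂ − E₂h₁) = E₂ → λ = E₂/(E₁h₂ − E₂h₁).
λ = 20/(28×12 − 20×13) = 20/76 = 0.2632 per s.

0.263 per s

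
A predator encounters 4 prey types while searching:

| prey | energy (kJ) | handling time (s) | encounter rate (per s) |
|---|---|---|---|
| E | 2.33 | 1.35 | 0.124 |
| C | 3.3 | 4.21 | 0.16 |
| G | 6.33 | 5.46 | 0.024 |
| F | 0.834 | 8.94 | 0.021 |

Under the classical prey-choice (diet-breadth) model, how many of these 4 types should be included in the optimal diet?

Profitabilities (E/h, kJ/s): E 1.73, G 1.16, C 0.784, F 0.0933. Add prey in this order while the next type's profitability exceeds the intake rate on those already taken.
Rate on top 1: 0.2475. G: 1.16 > 0.2475 → include.
Rate on top 2: 0.3395. C: 0.784 > 0.3395 → include.
Rate on top 3: 0.4913. F: 0.0933 < 0.4913 → exclude; stop.
Optimal diet: E, G, C — 3 of 4 types.

3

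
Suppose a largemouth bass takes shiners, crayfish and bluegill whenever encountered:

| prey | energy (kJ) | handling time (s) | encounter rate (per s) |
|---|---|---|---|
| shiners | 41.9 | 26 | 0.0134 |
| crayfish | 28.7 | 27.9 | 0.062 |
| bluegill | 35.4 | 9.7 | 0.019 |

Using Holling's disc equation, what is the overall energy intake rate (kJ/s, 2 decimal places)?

Energy encountered per unit search time: 0.0134×41.9 + 0.062×28.7 + 0.019×35.4 = 3.013 kJ/s.
Handling time per unit search time: 0.0134×26 + 0.062×27.9 + 0.019×9.7 = 2.263.
Rate = 3.013/(1 + 2.263) = 0.9237 kJ/s.

0.92 kJ/s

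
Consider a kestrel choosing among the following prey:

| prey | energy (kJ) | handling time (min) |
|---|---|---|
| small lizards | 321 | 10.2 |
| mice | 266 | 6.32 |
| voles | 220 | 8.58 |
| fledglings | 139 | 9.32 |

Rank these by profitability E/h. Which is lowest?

fledglings

Profitability E/h (kJ/min): small lizards = 321/10.2 = 31.5, mice = 266/6.32 = 42.1, voles = 220/8.58 = 25.6, fledglings = 139/9.32 = 14.9.
Ranked: mice > small lizards > voles > fledglings.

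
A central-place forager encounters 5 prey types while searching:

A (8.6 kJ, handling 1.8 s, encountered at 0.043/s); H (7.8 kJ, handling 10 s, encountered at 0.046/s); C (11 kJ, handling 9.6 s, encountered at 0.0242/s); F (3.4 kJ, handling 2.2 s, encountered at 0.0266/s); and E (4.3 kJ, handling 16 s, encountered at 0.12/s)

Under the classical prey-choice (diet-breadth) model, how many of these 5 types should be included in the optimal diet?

E/h in descending order: A 4.78, F 1.55, C 1.15, H 0.78, E 0.269 kJ/s. The optimal diet is the largest prefix of this list for which every included type satisfies E_i/h_i > R on the types above it.
Rate on top 1: 0.3432. F: 1.55 > 0.3432 → include.
Rate on top 2: 0.4052. C: 1.15 > 0.4052 → include.
Rate on top 3: 0.5309. H: 0.78 > 0.5309 → include.
Rate on top 4: 0.5936. E: 0.269 < 0.5936 → exclude; stop.
Optimal diet: A, F, C, H — 4 of 5 types.

4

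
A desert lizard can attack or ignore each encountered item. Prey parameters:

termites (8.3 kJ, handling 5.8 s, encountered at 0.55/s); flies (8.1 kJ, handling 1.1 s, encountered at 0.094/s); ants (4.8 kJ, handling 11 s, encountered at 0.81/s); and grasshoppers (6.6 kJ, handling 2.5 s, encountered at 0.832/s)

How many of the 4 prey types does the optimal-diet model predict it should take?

Rank by E/h (kJ/s): flies 7.36, grasshoppers 2.64, termites 1.43, ants 0.436. Include each in turn until the next type's E/h falls below the running intake rate.
Rate on top 1: 0.69. grasshoppers: 2.64 > 0.69 → include.
Rate on top 2: 1.964. termites: 1.43 < 1.964 → exclude; stop.
Optimal diet: flies, grasshoppers — 2 of 4 types.

2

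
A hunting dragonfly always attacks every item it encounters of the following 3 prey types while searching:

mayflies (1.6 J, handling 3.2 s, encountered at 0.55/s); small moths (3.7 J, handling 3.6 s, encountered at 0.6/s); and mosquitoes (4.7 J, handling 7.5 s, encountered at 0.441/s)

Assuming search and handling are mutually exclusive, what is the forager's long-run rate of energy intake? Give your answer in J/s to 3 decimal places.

0.629 J/s

R = (0.55×1.6 + 0.6×3.7 + 0.441×4.7) / (1 + 0.55×3.2 + 0.6×3.6 + 0.441×7.5) = 5.173/8.228 = 0.6287 J/s.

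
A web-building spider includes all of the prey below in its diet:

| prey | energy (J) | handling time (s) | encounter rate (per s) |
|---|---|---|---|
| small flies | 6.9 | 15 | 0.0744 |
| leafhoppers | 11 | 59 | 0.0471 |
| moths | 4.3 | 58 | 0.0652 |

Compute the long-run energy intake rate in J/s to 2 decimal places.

R = (0.0744×6.9 + 0.0471×11 + 0.0652×4.3) / (1 + 0.0744×15 + 0.0471×59 + 0.0652×58) = 1.312/8.677 = 0.1512 J/s.

0.15 J/s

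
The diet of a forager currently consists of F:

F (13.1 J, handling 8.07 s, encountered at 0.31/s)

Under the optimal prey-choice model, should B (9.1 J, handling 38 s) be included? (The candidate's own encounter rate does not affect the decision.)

No

Intake rate on the current diet: R = (0.31×13.1) / (1 + 0.31×8.07) = 4.061/3.502 = 1.16 J/s.
B: E/h = 9.1/38 = 0.2395 J/s.
0.2395 < 1.16, so adding B would lower the average — exclude it.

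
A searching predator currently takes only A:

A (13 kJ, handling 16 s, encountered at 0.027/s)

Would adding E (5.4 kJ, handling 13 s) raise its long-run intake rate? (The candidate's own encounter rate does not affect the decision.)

Intake rate on the current diet: R = (0.027×13) / (1 + 0.027×16) = 0.351/1.432 = 0.2451 kJ/s.
Profitability of E: 5.4/13 = 0.4154 kJ/s.
Since 0.4154 > R, including E increases the long-run rate.

Yes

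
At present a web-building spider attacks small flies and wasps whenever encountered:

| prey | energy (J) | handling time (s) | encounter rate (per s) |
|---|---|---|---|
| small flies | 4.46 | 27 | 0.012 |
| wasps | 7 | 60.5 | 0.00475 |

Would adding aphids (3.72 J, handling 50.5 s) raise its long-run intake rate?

Yes

On small flies and wasps alone, R = ΣλE/(1+Σλh) = 0.08677/1.611 = 0.05385 J/s.
Profitability of aphids: 3.72/50.5 = 0.07366 J/s.
Since 0.07366 > R, including aphids increases the long-run rate.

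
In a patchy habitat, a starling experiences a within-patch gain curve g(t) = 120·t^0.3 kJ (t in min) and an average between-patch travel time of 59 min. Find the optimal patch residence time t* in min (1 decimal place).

Optimal t* satisfies g'(t*) = g(t*)/(T + t*).
g'(t) = 0.3·120·t^-0.7. Setting 0.3·120·t^-0.7 = 120·t^0.3/(59+t) gives 0.3(59+t) = t, so 0.70·t = 0.3×59.
t* = 0.3×59/0.70 = 25.29 min.

25.3 min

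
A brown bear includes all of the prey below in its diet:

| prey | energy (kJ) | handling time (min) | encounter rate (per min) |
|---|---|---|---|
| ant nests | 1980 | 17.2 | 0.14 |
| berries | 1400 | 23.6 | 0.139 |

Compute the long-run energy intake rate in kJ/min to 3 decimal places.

70.540 kJ/min

R = (0.14×1980 + 0.139×1400) / (1 + 0.14×17.2 + 0.139×23.6) = 471.8/6.688 = 70.54 kJ/min.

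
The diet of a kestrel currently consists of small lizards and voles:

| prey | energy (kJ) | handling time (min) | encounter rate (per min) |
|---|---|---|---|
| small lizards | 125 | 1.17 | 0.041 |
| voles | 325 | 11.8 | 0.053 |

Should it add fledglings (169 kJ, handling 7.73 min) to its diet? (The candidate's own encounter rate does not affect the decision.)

Current rate: (0.041×125 + 0.053×325)/(1 + 0.041×1.17 + 0.053×11.8) = 13.36 kJ/min.
fledglings: E/h = 169/7.73 = 21.86 kJ/min.
Since 21.86 > R, including fledglings increases the long-run rate.

Yes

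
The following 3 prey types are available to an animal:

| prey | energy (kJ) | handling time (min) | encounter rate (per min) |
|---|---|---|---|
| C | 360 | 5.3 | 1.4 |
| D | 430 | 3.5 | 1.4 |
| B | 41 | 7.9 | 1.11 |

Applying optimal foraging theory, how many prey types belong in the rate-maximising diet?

Rank by E/h (kJ/min): D 123, C 67.9, B 5.19. Include each in turn until the next type's E/h falls below the running intake rate.
Rate on top 1: 102. C: 67.9 < 102 → exclude; stop.
Optimal diet: D — 1 of 3 types.

1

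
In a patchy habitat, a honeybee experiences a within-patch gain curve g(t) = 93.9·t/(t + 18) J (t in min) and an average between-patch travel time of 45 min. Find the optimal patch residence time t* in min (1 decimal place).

Maximise g(t)/(T+t): set derivative to zero → g'(t)(T+t) = g(t).
g'(t) = 93.9·18/(t + 18)². Setting 93.9·18/(t+18)² = 93.9t/[(t+18)(45+t)] gives 18(45+t) = t(t+18), so t² = 18×45 = 810.
t* = √810 = 28.46 min.

28.5 min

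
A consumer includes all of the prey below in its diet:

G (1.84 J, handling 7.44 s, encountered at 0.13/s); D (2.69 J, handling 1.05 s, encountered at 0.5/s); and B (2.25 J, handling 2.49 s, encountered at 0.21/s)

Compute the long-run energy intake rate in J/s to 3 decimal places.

R = (0.13×1.84 + 0.5×2.69 + 0.21×2.25) / (1 + 0.13×7.44 + 0.5×1.05 + 0.21×2.49) = 2.057/3.015 = 0.6821 J/s.

0.682 J/s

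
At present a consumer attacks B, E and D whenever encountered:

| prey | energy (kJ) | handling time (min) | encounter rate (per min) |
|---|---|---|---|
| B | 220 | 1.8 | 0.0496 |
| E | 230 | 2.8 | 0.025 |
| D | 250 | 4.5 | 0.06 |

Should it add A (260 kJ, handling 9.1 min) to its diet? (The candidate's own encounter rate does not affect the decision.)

Yes

Current rate: (0.0496×220 + 0.025×230 + 0.06×250)/(1 + 0.0496×1.8 + 0.025×2.8 + 0.06×4.5) = 22.15 kJ/min.
A: E/h = 260/9.1 = 28.57 kJ/min.
Since 28.57 > R, including A increases the long-run rate.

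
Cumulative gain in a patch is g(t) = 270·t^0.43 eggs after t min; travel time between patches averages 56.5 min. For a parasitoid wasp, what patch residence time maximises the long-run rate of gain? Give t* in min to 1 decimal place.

By the marginal value theorem, leave when the instantaneous gain rate g'(t) equals the habitat-wide average g(t)/(T + t).
g'(t) = 0.43·270·t^-0.57. Setting 0.43·270·t^-0.57 = 270·t^0.43/(56.5+t) gives 0.43(56.5+t) = t, so 0.57·t = 0.43×56.5.
t* = 0.43×56.5/0.57 = 42.62 min.

42.6 min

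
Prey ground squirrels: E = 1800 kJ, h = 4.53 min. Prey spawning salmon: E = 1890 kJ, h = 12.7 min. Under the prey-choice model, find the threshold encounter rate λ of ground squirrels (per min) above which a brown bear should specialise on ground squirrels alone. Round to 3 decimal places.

0.132 per min

At the threshold, the rate on ground squirrels alone equals the profitability of spawning salmon: λ·1800/(1 + λ·4.53) = 1890/12.7 = 148.8.
Rearranging, λ(1800 − 148.8×4.53) = 148.8, so λ = 148.8/1126 = 0.1322 per min.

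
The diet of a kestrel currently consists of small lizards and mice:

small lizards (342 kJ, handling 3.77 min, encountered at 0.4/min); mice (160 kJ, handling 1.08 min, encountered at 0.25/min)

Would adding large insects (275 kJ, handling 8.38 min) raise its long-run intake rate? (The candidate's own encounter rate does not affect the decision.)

No

Current rate: (0.4×342 + 0.25×160)/(1 + 0.4×3.77 + 0.25×1.08) = 63.64 kJ/min.
large insects: E/h = 275/8.38 = 32.82 kJ/min.
Since 32.82 < R, time spent handling large insects is better spent searching.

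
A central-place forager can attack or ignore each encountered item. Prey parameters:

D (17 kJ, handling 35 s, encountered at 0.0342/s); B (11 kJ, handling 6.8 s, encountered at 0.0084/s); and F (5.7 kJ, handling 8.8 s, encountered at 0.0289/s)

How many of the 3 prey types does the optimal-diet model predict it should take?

Profitabilities (E/h, kJ/s): B 1.62, F 0.648, D 0.486. Add prey in this order while the next type's profitability exceeds the intake rate on those already taken.
Rate on top 1: 0.08741. F: 0.648 > 0.08741 → include.
Rate on top 2: 0.1961. D: 0.486 > 0.1961 → include.
Optimal diet: B, F, D — 3 of 3 types.

3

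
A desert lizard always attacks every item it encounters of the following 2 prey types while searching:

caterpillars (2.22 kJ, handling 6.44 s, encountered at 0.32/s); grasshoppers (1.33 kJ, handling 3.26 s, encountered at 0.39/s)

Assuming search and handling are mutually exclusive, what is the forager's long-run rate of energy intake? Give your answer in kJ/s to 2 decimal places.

R = (0.32×2.22 + 0.39×1.33) / (1 + 0.32×6.44 + 0.39×3.26) = 1.229/4.332 = 0.2837 kJ/s.

0.28 kJ/s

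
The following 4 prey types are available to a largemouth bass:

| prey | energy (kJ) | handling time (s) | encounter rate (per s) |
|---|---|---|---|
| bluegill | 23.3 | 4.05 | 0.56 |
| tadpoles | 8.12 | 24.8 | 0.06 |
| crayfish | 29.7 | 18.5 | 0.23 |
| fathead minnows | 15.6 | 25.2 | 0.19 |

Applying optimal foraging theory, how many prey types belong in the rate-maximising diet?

Rank by E/h (kJ/s): bluegill 5.75, crayfish 1.61, fathead minnows 0.619, tadpoles 0.327. Include each in turn until the next type's E/h falls below the running intake rate.
Rate on top 1: 3.993. crayfish: 1.61 < 3.993 → exclude; stop.
Optimal diet: bluegill — 1 of 4 types.

1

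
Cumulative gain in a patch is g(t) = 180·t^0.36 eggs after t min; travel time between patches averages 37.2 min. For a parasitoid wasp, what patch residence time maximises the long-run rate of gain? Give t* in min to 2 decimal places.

By the marginal value theorem, leave when the instantaneous gain rate g'(t) equals the habitat-wide average g(t)/(T + t).
g'(t) = 0.36·180·t^-0.64. Setting 0.36·180·t^-0.64 = 180·t^0.36/(37.2+t) gives 0.36(37.2+t) = t, so 0.64·t = 0.36×37.2.
t* = 0.36×37.2/0.64 = 20.93 min.

20.93 min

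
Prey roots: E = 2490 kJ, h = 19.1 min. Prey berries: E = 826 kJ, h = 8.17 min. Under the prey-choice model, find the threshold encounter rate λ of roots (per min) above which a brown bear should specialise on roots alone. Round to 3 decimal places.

0.181 per min

At the threshold, the rate on roots alone equals the profitability of berries: λ·2490/(1 + λ·19.1) = 826/8.17 = 101.1.
Rearranging, λ(2490 − 101.1×19.1) = 101.1, so λ = 101.1/559 = 0.1809 per min.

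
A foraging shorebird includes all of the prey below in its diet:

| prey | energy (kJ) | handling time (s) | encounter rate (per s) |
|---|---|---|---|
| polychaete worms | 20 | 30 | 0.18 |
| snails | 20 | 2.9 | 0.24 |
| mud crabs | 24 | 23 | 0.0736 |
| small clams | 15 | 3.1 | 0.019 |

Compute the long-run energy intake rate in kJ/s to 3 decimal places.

Energy encountered per unit search time: 0.18×20 + 0.24×20 + 0.0736×24 + 0.019×15 = 10.45 kJ/s.
Handling time per unit search time: 0.18×30 + 0.24×2.9 + 0.0736×23 + 0.019×3.1 = 7.848.
Rate = 10.45/(1 + 7.848) = 1.181 kJ/s.

1.181 kJ/s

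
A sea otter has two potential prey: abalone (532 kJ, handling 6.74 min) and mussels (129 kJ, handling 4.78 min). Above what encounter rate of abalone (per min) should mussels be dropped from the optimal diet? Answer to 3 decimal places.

0.077 per min

The zero-one rule: include mussels iff E₂/h₂ > λE₁/(1+λh₁). Equality gives the switch point.
λE₁h₂ = E₂ + λE₂h₁ ⇒ λ = E₂/(E₁h₂ − E₂h₁) = 129/(2543 − 869.5) = 0.07708 per min.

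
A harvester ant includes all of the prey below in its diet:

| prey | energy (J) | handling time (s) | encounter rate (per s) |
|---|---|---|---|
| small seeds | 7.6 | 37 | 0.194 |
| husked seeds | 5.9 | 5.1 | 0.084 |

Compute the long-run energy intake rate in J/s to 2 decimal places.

0.23 J/s

R = Σλ_iE_i / (1 + Σλ_ih_i)
Numerator: 0.194×7.6 + 0.084×5.9 = 1.97
Denominator: 1 + 0.194×37 + 0.084×5.1 = 8.606
R = 1.97/8.606 = 0.2289 J/s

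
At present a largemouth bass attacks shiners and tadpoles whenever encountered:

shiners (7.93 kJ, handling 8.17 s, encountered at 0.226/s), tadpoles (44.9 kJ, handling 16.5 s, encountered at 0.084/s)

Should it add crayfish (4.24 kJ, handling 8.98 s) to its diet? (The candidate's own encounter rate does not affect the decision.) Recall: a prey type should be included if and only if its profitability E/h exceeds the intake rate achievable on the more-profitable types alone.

No

Current rate: (0.226×7.93 + 0.084×44.9)/(1 + 0.226×8.17 + 0.084×16.5) = 1.315 kJ/s.
Profitability of crayfish: 4.24/8.98 = 0.4722 kJ/s.
Since 0.4722 < R, time spent handling crayfish is better spent searching.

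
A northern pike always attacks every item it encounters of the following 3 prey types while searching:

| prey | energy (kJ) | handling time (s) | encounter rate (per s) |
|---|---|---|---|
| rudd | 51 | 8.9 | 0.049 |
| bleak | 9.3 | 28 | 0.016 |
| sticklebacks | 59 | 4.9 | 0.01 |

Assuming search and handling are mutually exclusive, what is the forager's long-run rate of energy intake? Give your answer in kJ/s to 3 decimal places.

1.675 kJ/s

Energy encountered per unit search time: 0.049×51 + 0.016×9.3 + 0.01×59 = 3.238 kJ/s.
Handling time per unit search time: 0.049×8.9 + 0.016×28 + 0.01×4.9 = 0.9331.
Rate = 3.238/(1 + 0.9331) = 1.675 kJ/s.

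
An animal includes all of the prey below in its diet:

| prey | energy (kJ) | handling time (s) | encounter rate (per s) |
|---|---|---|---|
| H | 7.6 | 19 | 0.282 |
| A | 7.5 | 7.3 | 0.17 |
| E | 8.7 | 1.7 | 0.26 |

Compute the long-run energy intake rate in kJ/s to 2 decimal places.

0.71 kJ/s

R = (0.282×7.6 + 0.17×7.5 + 0.26×8.7) / (1 + 0.282×19 + 0.17×7.3 + 0.26×1.7) = 5.68/8.041 = 0.7064 kJ/s.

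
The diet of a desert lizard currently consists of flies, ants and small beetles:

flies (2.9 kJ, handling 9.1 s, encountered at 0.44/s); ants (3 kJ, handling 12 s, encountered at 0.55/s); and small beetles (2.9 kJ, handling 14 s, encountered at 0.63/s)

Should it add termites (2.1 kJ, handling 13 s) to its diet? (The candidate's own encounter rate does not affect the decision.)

No

On flies, ants and small beetles alone, R = ΣλE/(1+Σλh) = 4.753/20.42 = 0.2327 kJ/s.
termites: E/h = 2.1/13 = 0.1615 kJ/s.
Since 0.1615 < R, time spent handling termites is better spent searching.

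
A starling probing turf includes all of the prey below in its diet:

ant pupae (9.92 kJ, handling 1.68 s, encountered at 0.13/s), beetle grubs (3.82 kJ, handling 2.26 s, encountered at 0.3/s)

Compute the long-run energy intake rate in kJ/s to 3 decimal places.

1.284 kJ/s

R = Σλ_iE_i / (1 + Σλ_ih_i)
Numerator: 0.13×9.92 + 0.3×3.82 = 2.436
Denominator: 1 + 0.13×1.68 + 0.3×2.26 = 1.896
R = 2.436/1.896 = 1.284 kJ/s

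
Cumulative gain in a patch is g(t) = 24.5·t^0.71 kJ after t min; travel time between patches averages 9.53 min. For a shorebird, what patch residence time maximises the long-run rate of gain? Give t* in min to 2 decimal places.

23.33 min

Maximise g(t)/(T+t): set derivative to zero → g'(t)(T+t) = g(t).
g'(t) = 0.71·24.5·t^-0.29. Setting 0.71·24.5·t^-0.29 = 24.5·t^0.71/(9.53+t) gives 0.71(9.53+t) = t, so 0.29·t = 0.71×9.53.
t* = 0.71×9.53/0.29 = 23.33 min.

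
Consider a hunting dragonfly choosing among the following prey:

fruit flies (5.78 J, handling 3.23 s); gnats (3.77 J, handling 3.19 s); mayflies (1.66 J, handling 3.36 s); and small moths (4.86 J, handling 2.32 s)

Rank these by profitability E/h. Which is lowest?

mayflies

Profitability E/h (J/s): fruit flies = 5.78/3.23 = 1.79, gnats = 3.77/3.19 = 1.18, mayflies = 1.66/3.36 = 0.494, small moths = 4.86/2.32 = 2.09.
Ranked: small moths > fruit flies > gnats > mayflies.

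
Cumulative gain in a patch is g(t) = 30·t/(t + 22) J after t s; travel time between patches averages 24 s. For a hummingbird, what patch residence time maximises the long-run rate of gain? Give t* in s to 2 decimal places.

Maximise g(t)/(T+t): set derivative to zero → g'(t)(T+t) = g(t).
g'(t) = 30·22/(t + 22)². Setting 30·22/(t+22)² = 30t/[(t+22)(24+t)] gives 22(24+t) = t(t+22), so t² = 22×24 = 528.
t* = √528 = 22.98 s.

22.98 s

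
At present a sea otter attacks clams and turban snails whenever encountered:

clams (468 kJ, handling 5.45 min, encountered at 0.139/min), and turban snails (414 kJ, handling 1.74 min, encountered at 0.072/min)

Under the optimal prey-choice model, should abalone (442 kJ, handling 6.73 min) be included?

Intake rate on the current diet: R = (0.139×468 + 0.072×414) / (1 + 0.139×5.45 + 0.072×1.74) = 94.86/1.883 = 50.38 kJ/min.
abalone: E/h = 442/6.73 = 65.68 kJ/min.
Since 65.68 > R, including abalone increases the long-run rate.

Yes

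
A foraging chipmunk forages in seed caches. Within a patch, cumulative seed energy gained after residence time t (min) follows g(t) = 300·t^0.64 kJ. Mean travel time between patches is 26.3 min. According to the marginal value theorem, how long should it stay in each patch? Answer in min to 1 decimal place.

46.8 min

Optimal t* satisfies g'(t*) = g(t*)/(T + t*).
g'(t) = 0.64·300·t^-0.36. Setting 0.64·300·t^-0.36 = 300·t^0.64/(26.3+t) gives 0.64(26.3+t) = t, so 0.36·t = 0.64×26.3.
t* = 0.64×26.3/0.36 = 46.76 min.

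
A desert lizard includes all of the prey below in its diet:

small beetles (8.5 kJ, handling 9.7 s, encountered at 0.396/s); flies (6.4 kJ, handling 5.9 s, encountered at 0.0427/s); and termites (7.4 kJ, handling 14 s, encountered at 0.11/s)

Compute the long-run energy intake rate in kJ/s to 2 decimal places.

R = Σλ_iE_i / (1 + Σλ_ih_i)
Numerator: 0.396×8.5 + 0.0427×6.4 + 0.11×7.4 = 4.453
Denominator: 1 + 0.396×9.7 + 0.0427×5.9 + 0.11×14 = 6.633
R = 4.453/6.633 = 0.6714 kJ/s

0.67 kJ/s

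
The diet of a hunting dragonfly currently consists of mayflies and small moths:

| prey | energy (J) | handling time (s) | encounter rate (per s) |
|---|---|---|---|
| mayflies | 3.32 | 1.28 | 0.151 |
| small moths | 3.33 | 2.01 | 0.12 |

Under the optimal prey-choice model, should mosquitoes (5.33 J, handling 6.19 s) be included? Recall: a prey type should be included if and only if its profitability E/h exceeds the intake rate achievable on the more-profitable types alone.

Yes

Intake rate on the current diet: R = (0.151×3.32 + 0.12×3.33) / (1 + 0.151×1.28 + 0.12×2.01) = 0.9009/1.434 = 0.628 J/s.
Profitability of mosquitoes: 5.33/6.19 = 0.8611 J/s.
Since 0.8611 > R, including mosquitoes increases the long-run rate.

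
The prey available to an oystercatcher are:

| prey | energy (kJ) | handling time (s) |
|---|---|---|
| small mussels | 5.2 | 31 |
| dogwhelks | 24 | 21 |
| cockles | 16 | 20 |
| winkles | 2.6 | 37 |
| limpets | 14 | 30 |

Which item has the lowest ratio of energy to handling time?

Profitability E/h (kJ/s): small mussels = 5.2/31 = 0.168, dogwhelks = 24/21 = 1.14, cockles = 16/20 = 0.8, winkles = 2.6/37 = 0.0703, limpets = 14/30 = 0.467.
Ranked: dogwhelks > cockles > limpets > small mussels > winkles.

winkles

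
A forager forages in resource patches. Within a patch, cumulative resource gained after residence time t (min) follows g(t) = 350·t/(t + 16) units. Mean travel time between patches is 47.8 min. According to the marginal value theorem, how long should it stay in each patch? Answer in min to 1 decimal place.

27.7 min

By the marginal value theorem, leave when the instantaneous gain rate g'(t) equals the habitat-wide average g(t)/(T + t).
g'(t) = 350·16/(t + 16)². Setting 350·16/(t+16)² = 350t/[(t+16)(47.8+t)] gives 16(47.8+t) = t(t+16), so t² = 16×47.8 = 764.8.
t* = √764.8 = 27.66 min.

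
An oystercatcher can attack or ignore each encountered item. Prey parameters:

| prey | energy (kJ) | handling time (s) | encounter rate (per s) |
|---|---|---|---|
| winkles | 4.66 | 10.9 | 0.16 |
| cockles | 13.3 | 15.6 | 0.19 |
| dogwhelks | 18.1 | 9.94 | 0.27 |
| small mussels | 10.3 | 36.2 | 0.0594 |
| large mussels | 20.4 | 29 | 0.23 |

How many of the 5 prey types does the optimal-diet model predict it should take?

Profitabilities (E/h, kJ/s): dogwhelks 1.82, cockles 0.853, large mussels 0.703, winkles 0.428, small mussels 0.285. Add prey in this order while the next type's profitability exceeds the intake rate on those already taken.
Rate on top 1: 1.327. cockles: 0.853 < 1.327 → exclude; stop.
Optimal diet: dogwhelks — 1 of 5 types.

1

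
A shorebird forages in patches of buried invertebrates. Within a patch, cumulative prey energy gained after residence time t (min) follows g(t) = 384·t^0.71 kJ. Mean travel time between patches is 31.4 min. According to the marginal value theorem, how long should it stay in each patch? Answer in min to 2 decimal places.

Optimal t* satisfies g'(t*) = g(t*)/(T + t*).
g'(t) = 0.71·384·t^-0.29. Setting 0.71·384·t^-0.29 = 384·t^0.71/(31.4+t) gives 0.71(31.4+t) = t, so 0.29·t = 0.71×31.4.
t* = 0.71×31.4/0.29 = 76.88 min.

76.88 min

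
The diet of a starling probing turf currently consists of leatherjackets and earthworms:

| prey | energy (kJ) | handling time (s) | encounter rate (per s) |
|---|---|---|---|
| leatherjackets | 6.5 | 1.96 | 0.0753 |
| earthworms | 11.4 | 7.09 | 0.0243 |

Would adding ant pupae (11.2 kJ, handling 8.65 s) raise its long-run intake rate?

Intake rate on the current diet: R = (0.0753×6.5 + 0.0243×11.4) / (1 + 0.0753×1.96 + 0.0243×7.09) = 0.7665/1.32 = 0.5807 kJ/s.
ant pupae: E/h = 11.2/8.65 = 1.295 kJ/s.
Since 1.295 > R, including ant pupae increases the long-run rate.

Yes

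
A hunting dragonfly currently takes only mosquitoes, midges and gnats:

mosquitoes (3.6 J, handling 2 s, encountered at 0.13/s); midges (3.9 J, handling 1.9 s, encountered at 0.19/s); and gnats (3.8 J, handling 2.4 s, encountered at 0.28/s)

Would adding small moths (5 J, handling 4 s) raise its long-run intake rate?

Current rate: (0.13×3.6 + 0.19×3.9 + 0.28×3.8)/(1 + 0.13×2 + 0.19×1.9 + 0.28×2.4) = 0.9913 J/s.
small moths: E/h = 5/4 = 1.25 J/s.
1.25 > 0.9913, so adding small moths raises the average — include it.

Yes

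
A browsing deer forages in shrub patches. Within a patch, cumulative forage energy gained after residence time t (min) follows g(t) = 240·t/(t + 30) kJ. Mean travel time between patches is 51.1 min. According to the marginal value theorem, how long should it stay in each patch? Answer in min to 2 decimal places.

Maximise g(t)/(T+t): set derivative to zero → g'(t)(T+t) = g(t).
g'(t) = 240·30/(t + 30)². Setting 240·30/(t+30)² = 240t/[(t+30)(51.1+t)] gives 30(51.1+t) = t(t+30), so t² = 30×51.1 = 1533.
t* = √1533 = 39.15 min.

39.15 min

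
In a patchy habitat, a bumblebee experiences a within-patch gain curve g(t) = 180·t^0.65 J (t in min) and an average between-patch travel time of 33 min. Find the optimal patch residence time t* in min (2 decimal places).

Maximise g(t)/(T+t): set derivative to zero → g'(t)(T+t) = g(t).
g'(t) = 0.65·180·t^-0.35. Setting 0.65·180·t^-0.35 = 180·t^0.65/(33+t) gives 0.65(33+t) = t, so 0.35·t = 0.65×33.
t* = 0.65×33/0.35 = 61.29 min.

61.29 min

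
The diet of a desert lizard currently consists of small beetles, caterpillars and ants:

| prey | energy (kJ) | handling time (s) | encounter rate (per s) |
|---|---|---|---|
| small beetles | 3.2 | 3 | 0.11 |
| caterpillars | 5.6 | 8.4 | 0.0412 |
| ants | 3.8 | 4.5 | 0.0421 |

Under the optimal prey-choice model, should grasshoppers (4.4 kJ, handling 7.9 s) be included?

Current rate: (0.11×3.2 + 0.0412×5.6 + 0.0421×3.8)/(1 + 0.11×3 + 0.0412×8.4 + 0.0421×4.5) = 0.3981 kJ/s.
grasshoppers: E/h = 4.4/7.9 = 0.557 kJ/s.
0.557 > 0.3981, so adding grasshoppers raises the average — include it.

Yes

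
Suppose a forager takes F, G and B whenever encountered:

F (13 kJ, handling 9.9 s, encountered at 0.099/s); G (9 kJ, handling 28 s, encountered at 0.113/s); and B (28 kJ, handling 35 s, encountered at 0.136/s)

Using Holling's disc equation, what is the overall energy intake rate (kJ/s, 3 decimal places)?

R = (0.099×13 + 0.113×9 + 0.136×28) / (1 + 0.099×9.9 + 0.113×28 + 0.136×35) = 6.112/9.904 = 0.6171 kJ/s.

0.617 kJ/s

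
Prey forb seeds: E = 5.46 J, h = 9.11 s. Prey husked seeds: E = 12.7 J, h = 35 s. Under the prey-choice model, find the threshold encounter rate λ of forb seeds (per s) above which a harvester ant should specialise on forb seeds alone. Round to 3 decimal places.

At the threshold, the rate on forb seeds alone equals the profitability of husked seeds: λ·5.46/(1 + λ·9.11) = 12.7/35 = 0.3629.
Rearranging, λ(5.46 − 0.3629×9.11) = 0.3629, so λ = 0.3629/2.154 = 0.1684 per s.

0.168 per s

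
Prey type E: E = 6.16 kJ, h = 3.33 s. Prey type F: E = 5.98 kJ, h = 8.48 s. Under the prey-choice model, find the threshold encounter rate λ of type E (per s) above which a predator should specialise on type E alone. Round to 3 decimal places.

0.185 per s

The zero-one rule: include type F iff E₂/h₂ > λE₁/(1+λh₁). Equality gives the switch point.
λE₁h₂ = E₂ + λE₂h₁ ⇒ λ = E₂/(E₁h₂ − E₂h₁) = 5.98/(52.24 − 19.91) = 0.185 per s.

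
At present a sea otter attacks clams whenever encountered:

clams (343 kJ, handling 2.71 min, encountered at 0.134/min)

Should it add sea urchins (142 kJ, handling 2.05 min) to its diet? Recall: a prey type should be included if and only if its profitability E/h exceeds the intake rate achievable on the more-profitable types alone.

Yes

On clams alone, R = ΣλE/(1+Σλh) = 45.96/1.363 = 33.72 kJ/min.
sea urchins: E/h = 142/2.05 = 69.27 kJ/min.
Since 69.27 > R, including sea urchins increases the long-run rate.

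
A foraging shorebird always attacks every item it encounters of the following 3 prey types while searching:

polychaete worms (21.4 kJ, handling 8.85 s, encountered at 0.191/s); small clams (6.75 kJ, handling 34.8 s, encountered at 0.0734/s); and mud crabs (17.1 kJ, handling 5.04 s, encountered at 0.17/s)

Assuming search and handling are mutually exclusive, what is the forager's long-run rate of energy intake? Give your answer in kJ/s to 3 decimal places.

1.228 kJ/s

Energy encountered per unit search time: 0.191×21.4 + 0.0734×6.75 + 0.17×17.1 = 7.49 kJ/s.
Handling time per unit search time: 0.191×8.85 + 0.0734×34.8 + 0.17×5.04 = 5.101.
Rate = 7.49/(1 + 5.101) = 1.228 kJ/s.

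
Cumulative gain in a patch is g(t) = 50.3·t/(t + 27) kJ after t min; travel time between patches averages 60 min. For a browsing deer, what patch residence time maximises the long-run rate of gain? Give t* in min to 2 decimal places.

Optimal t* satisfies g'(t*) = g(t*)/(T + t*).
g'(t) = 50.3·27/(t + 27)². Setting 50.3·27/(t+27)² = 50.3t/[(t+27)(60+t)] gives 27(60+t) = t(t+27), so t² = 27×60 = 1620.
t* = √1620 = 40.25 min.

40.25 min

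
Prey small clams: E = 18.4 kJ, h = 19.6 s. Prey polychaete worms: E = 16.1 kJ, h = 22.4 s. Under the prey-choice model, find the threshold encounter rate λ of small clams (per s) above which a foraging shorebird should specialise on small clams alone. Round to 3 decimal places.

Drop polychaete worms once their profitability E₂/h₂ falls below the rate achievable on small clams alone: E₂/h₂ = λE₁/(1 + λh₁).
Solve for λ: λE₁h₂ = E₂(1 + λh₁) → λ(E₁h₂ − E₂h₁) = E₂ → λ = E₂/(E₁h₂ − E₂h₁).
λ = 16.1/(18.4×22.4 − 16.1×19.6) = 16.1/96.6 = 0.1667 per s.

0.167 per s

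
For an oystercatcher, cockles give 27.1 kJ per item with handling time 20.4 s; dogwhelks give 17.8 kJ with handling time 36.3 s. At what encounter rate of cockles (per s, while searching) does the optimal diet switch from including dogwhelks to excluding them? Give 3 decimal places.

0.029 per s

Drop dogwhelks once their profitability E₂/h₂ falls below the rate achievable on cockles alone: E₂/h₂ = λE₁/(1 + λh₁).
Solve for λ: λE₁h₂ = E₂(1 + λh₁) → λ(E₁h₂ − E₂h₁) = E₂ → λ = E₂/(E₁h₂ − E₂h₁).
λ = 17.8/(27.1×36.3 − 17.8×20.4) = 17.8/620.6 = 0.02868 per s.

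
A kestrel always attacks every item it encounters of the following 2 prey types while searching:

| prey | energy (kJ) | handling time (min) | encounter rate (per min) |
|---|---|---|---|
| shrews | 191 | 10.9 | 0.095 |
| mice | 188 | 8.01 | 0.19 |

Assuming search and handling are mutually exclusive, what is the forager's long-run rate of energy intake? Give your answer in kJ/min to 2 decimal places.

15.14 kJ/min

R = (0.095×191 + 0.19×188) / (1 + 0.095×10.9 + 0.19×8.01) = 53.86/3.557 = 15.14 kJ/min.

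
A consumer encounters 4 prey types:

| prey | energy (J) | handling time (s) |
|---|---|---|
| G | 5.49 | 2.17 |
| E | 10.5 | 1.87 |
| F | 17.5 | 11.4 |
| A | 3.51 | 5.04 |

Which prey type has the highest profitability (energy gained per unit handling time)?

E

Profitability E/h (J/s): G = 5.49/2.17 = 2.53, E = 10.5/1.87 = 5.61, F = 17.5/11.4 = 1.54, A = 3.51/5.04 = 0.696.
Ranked: E > G > F > A.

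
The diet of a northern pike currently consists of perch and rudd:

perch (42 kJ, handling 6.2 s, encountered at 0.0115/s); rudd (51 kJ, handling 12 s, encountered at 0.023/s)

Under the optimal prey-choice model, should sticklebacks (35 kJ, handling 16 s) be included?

Yes

Current rate: (0.0115×42 + 0.023×51)/(1 + 0.0115×6.2 + 0.023×12) = 1.229 kJ/s.
sticklebacks: E/h = 35/16 = 2.188 kJ/s.
2.188 > 1.229, so adding sticklebacks raises the average — include it.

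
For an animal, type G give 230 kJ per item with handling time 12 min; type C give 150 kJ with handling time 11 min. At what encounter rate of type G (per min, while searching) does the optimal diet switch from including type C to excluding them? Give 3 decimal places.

Drop type C once their profitability E₂/h₂ falls below the rate achievable on type G alone: E₂/h₂ = λE₁/(1 + λh₁).
Solve for λ: λE₁h₂ = E₂(1 + λh₁) → λ(E₁h₂ − E₂h₁) = E₂ → λ = E₂/(E₁h₂ − E₂h₁).
λ = 150/(230×11 − 150×12) = 150/730 = 0.2055 per min.

0.205 per min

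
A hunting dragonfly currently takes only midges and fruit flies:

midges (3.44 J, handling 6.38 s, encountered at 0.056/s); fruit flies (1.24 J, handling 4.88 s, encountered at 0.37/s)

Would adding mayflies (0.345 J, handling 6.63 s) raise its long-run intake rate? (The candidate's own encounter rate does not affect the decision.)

No

On midges and fruit flies alone, R = ΣλE/(1+Σλh) = 0.6514/3.163 = 0.206 J/s.
Profitability of mayflies: 0.345/6.63 = 0.05204 J/s.
0.05204 < 0.206, so adding mayflies would lower the average — exclude it.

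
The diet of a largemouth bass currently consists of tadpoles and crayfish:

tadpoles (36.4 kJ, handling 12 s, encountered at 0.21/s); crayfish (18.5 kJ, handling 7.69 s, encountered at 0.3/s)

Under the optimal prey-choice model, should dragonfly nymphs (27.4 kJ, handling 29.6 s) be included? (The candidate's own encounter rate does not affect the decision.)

No

On tadpoles and crayfish alone, R = ΣλE/(1+Σλh) = 13.19/5.827 = 2.264 kJ/s.
Profitability of dragonfly nymphs: 27.4/29.6 = 0.9257 kJ/s.
0.9257 < 2.264, so adding dragonfly nymphs would lower the average — exclude it.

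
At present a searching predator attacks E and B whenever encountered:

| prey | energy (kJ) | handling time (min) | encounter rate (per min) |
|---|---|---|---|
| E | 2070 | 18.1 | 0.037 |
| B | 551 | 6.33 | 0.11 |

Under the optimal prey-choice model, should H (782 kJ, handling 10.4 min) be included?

Yes

Intake rate on the current diet: R = (0.037×2070 + 0.11×551) / (1 + 0.037×18.1 + 0.11×6.33) = 137.2/2.366 = 57.99 kJ/min.
Profitability of H: 782/10.4 = 75.19 kJ/min.
75.19 > 57.99, so adding H raises the average — include it.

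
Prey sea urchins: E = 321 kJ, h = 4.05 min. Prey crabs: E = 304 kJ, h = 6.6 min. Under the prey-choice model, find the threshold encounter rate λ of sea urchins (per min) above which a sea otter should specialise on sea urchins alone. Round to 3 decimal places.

0.343 per min

Drop crabs once their profitability E₂/h₂ falls below the rate achievable on sea urchins alone: E₂/h₂ = λE₁/(1 + λh₁).
Solve for λ: λE₁h₂ = E₂(1 + λh₁) → λ(E₁h₂ − E₂h₁) = E₂ → λ = E₂/(E₁h₂ − E₂h₁).
λ = 304/(321×6.6 − 304×4.05) = 304/887.4 = 0.3426 per min.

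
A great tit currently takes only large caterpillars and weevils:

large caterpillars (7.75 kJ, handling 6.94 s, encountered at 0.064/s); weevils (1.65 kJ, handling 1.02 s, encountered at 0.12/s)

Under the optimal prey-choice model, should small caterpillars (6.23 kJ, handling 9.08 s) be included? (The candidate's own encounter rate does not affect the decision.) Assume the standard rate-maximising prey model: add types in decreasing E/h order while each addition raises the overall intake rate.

On large caterpillars and weevils alone, R = ΣλE/(1+Σλh) = 0.694/1.567 = 0.443 kJ/s.
Profitability of small caterpillars: 6.23/9.08 = 0.6861 kJ/s.
Since 0.6861 > R, including small caterpillars increases the long-run rate.

Yes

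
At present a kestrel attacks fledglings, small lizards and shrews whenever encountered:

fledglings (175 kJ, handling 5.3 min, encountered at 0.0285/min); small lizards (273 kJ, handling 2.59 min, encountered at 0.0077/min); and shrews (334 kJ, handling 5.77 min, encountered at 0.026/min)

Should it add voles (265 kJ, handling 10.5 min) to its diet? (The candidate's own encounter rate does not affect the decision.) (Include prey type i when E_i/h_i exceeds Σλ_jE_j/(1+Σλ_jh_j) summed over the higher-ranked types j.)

Intake rate on the current diet: R = (0.0285×175 + 0.0077×273 + 0.026×334) / (1 + 0.0285×5.3 + 0.0077×2.59 + 0.026×5.77) = 15.77/1.321 = 11.94 kJ/min.
Profitability of voles: 265/10.5 = 25.24 kJ/min.
25.24 > 11.94, so adding voles raises the average — include it.

Yes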